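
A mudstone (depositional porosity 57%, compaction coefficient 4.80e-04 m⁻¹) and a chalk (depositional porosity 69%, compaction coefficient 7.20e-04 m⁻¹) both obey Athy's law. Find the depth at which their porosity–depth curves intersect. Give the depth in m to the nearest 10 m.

800 m

Working in km (1 km = 1000 m; β in km⁻¹ = β in m⁻¹ × 1000):
Set phi₀ₐ e^(−βₐz) = phi₀ᵦ e^(−βᵦz) ⇒ ln(phi₀ₐ/phi₀ᵦ) = (βₐ − βᵦ)·z
z = ln(0.57/0.69) / (0.48 − 0.72) = -0.1911 / -0.24 = 0.796 km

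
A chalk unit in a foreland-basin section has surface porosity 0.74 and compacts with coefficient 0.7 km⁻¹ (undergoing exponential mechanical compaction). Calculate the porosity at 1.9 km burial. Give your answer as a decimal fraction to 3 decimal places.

0.196

φ = φ₀·exp(−β·Z) = 0.74 × exp(−0.7 × 1.9) = 0.74 × exp(−1.33)
  = 0.74 × 0.2645 = 0.1957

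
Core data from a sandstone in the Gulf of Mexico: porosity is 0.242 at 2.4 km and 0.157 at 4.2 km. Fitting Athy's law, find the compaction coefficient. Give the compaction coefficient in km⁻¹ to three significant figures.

Athy: φ(d) = φ₀ e^(−βd) ⇒ φ₁/φ₂ = e^{β(d₂−d₁)} ⇒ β = ln(φ₁/φ₂)/(d₂−d₁)
β = ln(0.242/0.157) / (4.2 − 2.4) = ln(1.541) / 1.8 = 0.4327 / 1.8 = 0.2404 km⁻¹

0.240 km⁻¹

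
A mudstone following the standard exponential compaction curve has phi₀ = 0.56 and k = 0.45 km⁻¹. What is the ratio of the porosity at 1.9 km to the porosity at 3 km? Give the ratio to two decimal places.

phi(z₁)/phi(z₂) = e^(−k·z₁)/e^(−k·z₂) = e^{k(z₂−z₁)}
= exp(0.45 × 1.1) = exp(0.495) = 1.6405

1.64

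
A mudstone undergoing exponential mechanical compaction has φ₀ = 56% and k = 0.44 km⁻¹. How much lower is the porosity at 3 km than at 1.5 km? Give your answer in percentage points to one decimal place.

φ(1.5) = 0.56·e^(−0.44×1.5) = 0.2894
φ(3) = 0.56·e^(−0.44×3) = 0.1496
Δφ = 0.2894 − 0.1496 = 0.1398

14.0 percentage points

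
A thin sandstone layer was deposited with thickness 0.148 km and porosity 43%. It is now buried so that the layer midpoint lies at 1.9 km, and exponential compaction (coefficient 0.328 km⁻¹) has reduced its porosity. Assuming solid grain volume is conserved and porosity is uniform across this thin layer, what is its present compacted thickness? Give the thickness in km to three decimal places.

0.110 km

Porosity at 1.9 km: φ = 0.43·exp(−0.328×1.9) = 0.2306
Solid-volume conservation: h(1−φ) = h₀(1−φ₀) ⇒ h = h₀·(1−φ₀)/(1−φ)
h = 0.148 × (1 − 0.43)/(1 − 0.2306) = 0.148 × 0.7408 = 0.1096 km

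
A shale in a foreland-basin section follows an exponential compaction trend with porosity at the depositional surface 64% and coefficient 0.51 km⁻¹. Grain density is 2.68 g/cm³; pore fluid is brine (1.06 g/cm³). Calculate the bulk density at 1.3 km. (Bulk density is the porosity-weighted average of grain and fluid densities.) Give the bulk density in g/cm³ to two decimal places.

Porosity at depth: phi = 0.64·exp(−0.51×1.3) = 0.64×0.5153 = 0.3298
Bulk density: ρ_b = (1−phi)ρ_g + phi·ρ_f = 0.6702×2.68 + 0.3298×1.06
       = 1.796 + 0.350 = 2.146 g/cm³

2.15 g/cm³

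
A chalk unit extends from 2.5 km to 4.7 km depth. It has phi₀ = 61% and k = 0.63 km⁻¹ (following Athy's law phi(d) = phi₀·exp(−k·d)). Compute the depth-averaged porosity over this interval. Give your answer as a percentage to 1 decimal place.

6.8%

⟨phi⟩ = (1/(d₂−d₁)) ∫ phi₀ e^(−kd) dd = phi₀·(e^(−k·d₁) − e^(−k·d₂)) / (k·(d₂−d₁))
e^(−0.63×2.5) = 0.2070; e^(−0.63×4.7) = 0.0518
⟨phi⟩ = 0.61 × (0.2070 − 0.0518) / (0.63 × 2.2) = 0.61 × 0.1120 = 0.0683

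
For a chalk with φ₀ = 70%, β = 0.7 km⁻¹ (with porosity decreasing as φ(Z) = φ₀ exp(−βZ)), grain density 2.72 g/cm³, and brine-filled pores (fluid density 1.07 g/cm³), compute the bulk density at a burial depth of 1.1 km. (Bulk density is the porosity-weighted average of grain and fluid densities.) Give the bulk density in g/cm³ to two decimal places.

Porosity at depth: φ = 0.7·exp(−0.7×1.1) = 0.7×0.4630 = 0.3241
Bulk density: ρ_b = (1−φ)ρ_g + φ·ρ_f = 0.6759×2.72 + 0.3241×1.07
       = 1.838 + 0.347 = 2.185 g/cm³

2.19 g/cm³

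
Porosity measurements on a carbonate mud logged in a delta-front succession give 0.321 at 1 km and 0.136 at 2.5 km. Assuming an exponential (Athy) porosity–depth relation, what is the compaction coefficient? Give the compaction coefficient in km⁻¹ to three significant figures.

Athy: φ(z) = φ₀ e^(−βz) ⇒ φ₁/φ₂ = e^{β(z₂−z₁)} ⇒ β = ln(φ₁/φ₂)/(z₂−z₁)
β = ln(0.321/0.136) / (2.5 − 1) = ln(2.36) / 1.5 = 0.8588 / 1.5 = 0.5725 km⁻¹

0.573 km⁻¹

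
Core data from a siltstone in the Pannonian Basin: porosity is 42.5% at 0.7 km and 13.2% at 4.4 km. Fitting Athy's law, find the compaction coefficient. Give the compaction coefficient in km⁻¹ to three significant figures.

0.316 km⁻¹

Athy: n(d) = n₀ e^(−cd) ⇒ n₁/n₂ = e^{c(d₂−d₁)} ⇒ c = ln(n₁/n₂)/(d₂−d₁)
c = ln(0.425/0.132) / (4.4 − 0.7) = ln(3.22) / 3.7 = 1.1693 / 3.7 = 0.316 km⁻¹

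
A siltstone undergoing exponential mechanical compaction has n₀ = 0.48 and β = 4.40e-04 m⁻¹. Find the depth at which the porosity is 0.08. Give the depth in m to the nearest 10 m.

4070 m

Working in km (1 km = 1000 m; β in km⁻¹ = β in m⁻¹ × 1000):
Invert Athy's law: d = ln(n₀/n) / β
d = ln(0.48/0.08) / 0.44 = ln(6) / 0.44 = 1.7918 / 0.44 = 4.072 km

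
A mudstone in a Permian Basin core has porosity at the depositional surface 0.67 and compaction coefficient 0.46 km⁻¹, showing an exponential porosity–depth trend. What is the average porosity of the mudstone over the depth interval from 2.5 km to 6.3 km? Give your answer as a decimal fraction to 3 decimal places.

⟨n⟩ = (1/(Z₂−Z₁)) ∫ n₀ e^(−βZ) dZ = n₀·(e^(−β·Z₁) − e^(−β·Z₂)) / (β·(Z₂−Z₁))
e^(−0.46×2.5) = 0.3166; e^(−0.46×6.3) = 0.0551
⟨n⟩ = 0.67 × (0.3166 − 0.0551) / (0.46 × 3.8) = 0.67 × 0.1496 = 0.1002

0.100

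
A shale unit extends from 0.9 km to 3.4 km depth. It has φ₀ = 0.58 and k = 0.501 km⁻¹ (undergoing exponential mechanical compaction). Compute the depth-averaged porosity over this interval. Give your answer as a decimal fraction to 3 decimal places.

⟨φ⟩ = (1/(z₂−z₁)) ∫ φ₀ e^(−kz) dz = φ₀·(e^(−k·z₁) − e^(−k·z₂)) / (k·(z₂−z₁))
e^(−0.501×0.9) = 0.6371; e^(−0.501×3.4) = 0.1821
⟨φ⟩ = 0.58 × (0.6371 − 0.1821) / (0.501 × 2.5) = 0.58 × 0.3633 = 0.2107

0.211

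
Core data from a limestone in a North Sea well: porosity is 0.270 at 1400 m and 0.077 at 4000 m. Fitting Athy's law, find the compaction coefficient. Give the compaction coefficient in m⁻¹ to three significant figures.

Working in km (1 km = 1000 m; k in km⁻¹ = k in m⁻¹ × 1000):
Athy: φ(Z) = φ₀ e^(−kZ) ⇒ φ₁/φ₂ = e^{k(Z₂−Z₁)} ⇒ k = ln(φ₁/φ₂)/(Z₂−Z₁)
k = ln(0.27/0.077) / (4 − 1.4) = ln(3.506) / 2.6 = 1.2546 / 2.6 = 0.4825 km⁻¹

0.000483 m⁻¹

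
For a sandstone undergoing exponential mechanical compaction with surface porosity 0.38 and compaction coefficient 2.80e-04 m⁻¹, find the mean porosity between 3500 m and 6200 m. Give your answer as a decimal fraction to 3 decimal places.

Working in km (1 km = 1000 m; k in km⁻¹ = k in m⁻¹ × 1000):
⟨n⟩ = (1/(z₂−z₁)) ∫ n₀ e^(−kz) dz = n₀·(e^(−k·z₁) − e^(−k·z₂)) / (k·(z₂−z₁))
e^(−0.28×3.5) = 0.3753; e^(−0.28×6.2) = 0.1762
⟨n⟩ = 0.38 × (0.3753 − 0.1762) / (0.28 × 2.7) = 0.38 × 0.2633 = 0.1001

0.100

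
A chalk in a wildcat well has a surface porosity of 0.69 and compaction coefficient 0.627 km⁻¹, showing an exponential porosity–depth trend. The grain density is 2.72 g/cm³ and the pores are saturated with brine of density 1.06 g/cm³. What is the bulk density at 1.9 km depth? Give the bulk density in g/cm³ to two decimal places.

Porosity at depth: n = 0.69·exp(−0.627×1.9) = 0.69×0.3038 = 0.2096
Bulk density: ρ_b = (1−n)ρ_g + n·ρ_f = 0.7904×2.72 + 0.2096×1.06
       = 2.150 + 0.222 = 2.372 g/cm³

2.37 g/cm³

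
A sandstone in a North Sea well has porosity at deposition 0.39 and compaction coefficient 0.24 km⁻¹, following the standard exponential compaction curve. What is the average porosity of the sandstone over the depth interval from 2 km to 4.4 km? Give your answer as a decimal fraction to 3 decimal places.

0.183

⟨φ⟩ = (1/(d₂−d₁)) ∫ φ₀ e^(−kd) dd = φ₀·(e^(−k·d₁) − e^(−k·d₂)) / (k·(d₂−d₁))
e^(−0.24×2) = 0.6188; e^(−0.24×4.4) = 0.3478
⟨φ⟩ = 0.39 × (0.6188 − 0.3478) / (0.24 × 2.4) = 0.39 × 0.4704 = 0.1834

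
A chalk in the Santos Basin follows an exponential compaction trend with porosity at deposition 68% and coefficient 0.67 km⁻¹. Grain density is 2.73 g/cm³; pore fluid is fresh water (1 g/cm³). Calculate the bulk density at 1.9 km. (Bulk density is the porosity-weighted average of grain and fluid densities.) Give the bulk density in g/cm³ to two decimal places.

Porosity at depth: φ = 0.68·exp(−0.67×1.9) = 0.68×0.2800 = 0.1904
Bulk density: ρ_b = (1−φ)ρ_g + φ·ρ_f = 0.8096×2.73 + 0.1904×1
       = 2.210 + 0.190 = 2.401 g/cm³

2.40 g/cm³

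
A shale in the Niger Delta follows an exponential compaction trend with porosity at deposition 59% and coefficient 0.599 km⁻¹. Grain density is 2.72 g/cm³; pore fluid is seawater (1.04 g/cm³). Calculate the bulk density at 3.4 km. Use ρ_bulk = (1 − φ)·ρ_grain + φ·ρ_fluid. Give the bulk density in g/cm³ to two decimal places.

2.59 g/cm³

Porosity at depth: n = 0.59·exp(−0.599×3.4) = 0.59×0.1305 = 0.0770
Bulk density: ρ_b = (1−n)ρ_g + n·ρ_f = 0.9230×2.72 + 0.0770×1.04
       = 2.511 + 0.080 = 2.591 g/cm³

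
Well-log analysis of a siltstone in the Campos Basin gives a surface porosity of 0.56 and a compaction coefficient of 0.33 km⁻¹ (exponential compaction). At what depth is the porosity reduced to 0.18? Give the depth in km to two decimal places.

3.44 km

Invert Athy's law: Z = ln(phi₀/phi) / β
Z = ln(0.56/0.18) / 0.33 = ln(3.111) / 0.33 = 1.1350 / 0.33 = 3.439 km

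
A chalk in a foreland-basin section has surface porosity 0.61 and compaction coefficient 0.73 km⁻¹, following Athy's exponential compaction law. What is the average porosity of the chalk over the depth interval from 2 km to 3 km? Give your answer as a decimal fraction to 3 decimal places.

⟨n⟩ = (1/(d₂−d₁)) ∫ n₀ e^(−kd) dd = n₀·(e^(−k·d₁) − e^(−k·d₂)) / (k·(d₂−d₁))
e^(−0.73×2) = 0.2322; e^(−0.73×3) = 0.1119
⟨n⟩ = 0.61 × (0.2322 − 0.1119) / (0.73 × 1) = 0.61 × 0.1648 = 0.1005

0.101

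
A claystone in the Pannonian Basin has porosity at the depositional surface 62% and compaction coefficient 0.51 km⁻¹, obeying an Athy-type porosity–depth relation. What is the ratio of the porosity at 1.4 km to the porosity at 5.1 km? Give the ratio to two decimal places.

6.60

n(d₁)/n(d₂) = e^(−c·d₁)/e^(−c·d₂) = e^{c(d₂−d₁)}
= exp(0.51 × 3.7) = exp(1.887) = 6.5995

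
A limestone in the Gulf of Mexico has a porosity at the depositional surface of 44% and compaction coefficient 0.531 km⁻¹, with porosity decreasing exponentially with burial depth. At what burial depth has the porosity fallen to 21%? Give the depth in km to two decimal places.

Invert Athy's law: Z = ln(φ₀/φ) / β
Z = ln(0.44/0.21) / 0.531 = ln(2.095) / 0.531 = 0.7397 / 0.531 = 1.393 km

1.39 km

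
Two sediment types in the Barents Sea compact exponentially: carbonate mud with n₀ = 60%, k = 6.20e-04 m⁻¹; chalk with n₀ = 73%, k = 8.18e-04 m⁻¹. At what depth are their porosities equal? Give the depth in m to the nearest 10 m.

Working in km (1 km = 1000 m; k in km⁻¹ = k in m⁻¹ × 1000):
Set n₀ₐ e^(−kₐz) = n₀ᵦ e^(−kᵦz) ⇒ ln(n₀ₐ/n₀ᵦ) = (kₐ − kᵦ)·z
z = ln(0.6/0.73) / (0.62 − 0.818) = -0.1961 / -0.198 = 0.990 km

990 m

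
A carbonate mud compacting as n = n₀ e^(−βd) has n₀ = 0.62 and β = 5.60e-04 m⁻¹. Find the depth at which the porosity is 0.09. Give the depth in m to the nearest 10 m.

Working in km (1 km = 1000 m; β in km⁻¹ = β in m⁻¹ × 1000):
Invert Athy's law: d = ln(n₀/n) / β
d = ln(0.62/0.09) / 0.56 = ln(6.889) / 0.56 = 1.9299 / 0.56 = 3.446 km

3450 m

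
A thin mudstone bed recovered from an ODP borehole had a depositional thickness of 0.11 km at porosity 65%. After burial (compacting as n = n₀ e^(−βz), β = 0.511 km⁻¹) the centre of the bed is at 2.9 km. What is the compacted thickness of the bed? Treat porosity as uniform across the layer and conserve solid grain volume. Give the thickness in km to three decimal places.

Porosity at 2.9 km: n = 0.65·exp(−0.511×2.9) = 0.1477
Solid-volume conservation: h(1−n) = h₀(1−n₀) ⇒ h = h₀·(1−n₀)/(1−n)
h = 0.11 × (1 − 0.65)/(1 − 0.1477) = 0.11 × 0.4106 = 0.0452 km

0.045 km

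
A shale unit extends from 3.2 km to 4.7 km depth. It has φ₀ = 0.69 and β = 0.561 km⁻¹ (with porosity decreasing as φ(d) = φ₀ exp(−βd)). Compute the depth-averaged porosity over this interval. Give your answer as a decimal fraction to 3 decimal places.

⟨φ⟩ = (1/(d₂−d₁)) ∫ φ₀ e^(−βd) dd = φ₀·(e^(−β·d₁) − e^(−β·d₂)) / (β·(d₂−d₁))
e^(−0.561×3.2) = 0.1661; e^(−0.561×4.7) = 0.0716
⟨φ⟩ = 0.69 × (0.1661 − 0.0716) / (0.561 × 1.5) = 0.69 × 0.1123 = 0.0775

0.077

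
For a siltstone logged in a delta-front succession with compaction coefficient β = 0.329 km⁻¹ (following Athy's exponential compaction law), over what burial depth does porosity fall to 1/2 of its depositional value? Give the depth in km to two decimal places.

φ/φ₀ = 1/2 ⇒ exp(−β·d) = 1/2 ⇒ d = ln(2) / β
d = 0.6931 / 0.329 = 2.107 km

2.11 km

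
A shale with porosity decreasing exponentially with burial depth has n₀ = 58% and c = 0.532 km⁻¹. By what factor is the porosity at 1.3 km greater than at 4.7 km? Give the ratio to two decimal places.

n(Z₁)/n(Z₂) = e^(−c·Z₁)/e^(−c·Z₂) = e^{c(Z₂−Z₁)}
= exp(0.532 × 3.4) = exp(1.809) = 6.1031

6.10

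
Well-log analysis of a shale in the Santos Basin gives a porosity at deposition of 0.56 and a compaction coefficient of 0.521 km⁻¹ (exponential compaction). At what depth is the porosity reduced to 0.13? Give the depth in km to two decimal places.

2.80 km

Invert Athy's law: d = ln(φ₀/φ) / β
d = ln(0.56/0.13) / 0.521 = ln(4.308) / 0.521 = 1.4604 / 0.521 = 2.803 km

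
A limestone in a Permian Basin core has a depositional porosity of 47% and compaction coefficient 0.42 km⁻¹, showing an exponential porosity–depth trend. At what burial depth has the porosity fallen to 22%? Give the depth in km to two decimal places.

Invert Athy's law: Z = ln(n₀/n) / β
Z = ln(0.47/0.22) / 0.42 = ln(2.136) / 0.42 = 0.7591 / 0.42 = 1.807 km

1.81 km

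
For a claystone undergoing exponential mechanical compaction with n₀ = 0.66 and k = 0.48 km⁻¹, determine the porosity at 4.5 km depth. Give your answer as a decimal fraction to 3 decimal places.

n = n₀·exp(−k·d) = 0.66 × exp(−0.48 × 4.5) = 0.66 × exp(−2.16)
  = 0.66 × 0.1153 = 0.0761

0.076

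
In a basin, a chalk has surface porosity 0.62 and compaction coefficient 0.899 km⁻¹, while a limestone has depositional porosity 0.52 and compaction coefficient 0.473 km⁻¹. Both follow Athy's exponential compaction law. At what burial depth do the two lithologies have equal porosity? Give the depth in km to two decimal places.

0.41 km

Set phi₀ₐ e^(−cₐd) = phi₀ᵦ e^(−cᵦd) ⇒ ln(phi₀ₐ/phi₀ᵦ) = (cₐ − cᵦ)·d
d = ln(0.62/0.52) / (0.899 − 0.473) = 0.1759 / 0.426 = 0.413 km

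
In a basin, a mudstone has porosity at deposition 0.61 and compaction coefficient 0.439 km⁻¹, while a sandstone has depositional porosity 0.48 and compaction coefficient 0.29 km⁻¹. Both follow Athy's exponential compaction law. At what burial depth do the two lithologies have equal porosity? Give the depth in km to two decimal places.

1.61 km

Set φ₀ₐ e^(−cₐz) = φ₀ᵦ e^(−cᵦz) ⇒ ln(φ₀ₐ/φ₀ᵦ) = (cₐ − cᵦ)·z
z = ln(0.61/0.48) / (0.439 − 0.29) = 0.2397 / 0.149 = 1.609 km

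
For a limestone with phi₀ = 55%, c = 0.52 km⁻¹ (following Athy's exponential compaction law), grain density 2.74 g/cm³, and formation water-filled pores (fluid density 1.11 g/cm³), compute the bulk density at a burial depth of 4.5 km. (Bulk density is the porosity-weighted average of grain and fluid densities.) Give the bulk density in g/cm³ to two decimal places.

2.65 g/cm³

Porosity at depth: phi = 0.55·exp(−0.52×4.5) = 0.55×0.0963 = 0.0530
Bulk density: ρ_b = (1−phi)ρ_g + phi·ρ_f = 0.9470×2.74 + 0.0530×1.11
       = 2.595 + 0.059 = 2.654 g/cm³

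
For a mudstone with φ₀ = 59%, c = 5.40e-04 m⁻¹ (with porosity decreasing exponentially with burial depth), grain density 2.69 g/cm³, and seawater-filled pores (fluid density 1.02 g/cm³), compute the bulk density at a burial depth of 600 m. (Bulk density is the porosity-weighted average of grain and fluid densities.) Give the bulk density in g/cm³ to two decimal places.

Working in km (1 km = 1000 m; c in km⁻¹ = c in m⁻¹ × 1000):
Porosity at depth: φ = 0.59·exp(−0.54×0.6) = 0.59×0.7233 = 0.4267
Bulk density: ρ_b = (1−φ)ρ_g + φ·ρ_f = 0.5733×2.69 + 0.4267×1.02
       = 1.542 + 0.435 = 1.977 g/cm³

1.98 g/cm³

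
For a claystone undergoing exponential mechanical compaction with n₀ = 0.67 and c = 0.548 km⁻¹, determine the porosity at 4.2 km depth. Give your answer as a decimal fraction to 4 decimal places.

0.0671

n = n₀·exp(−c·z) = 0.67 × exp(−0.548 × 4.2) = 0.67 × exp(−2.302)
  = 0.67 × 0.1001 = 0.0671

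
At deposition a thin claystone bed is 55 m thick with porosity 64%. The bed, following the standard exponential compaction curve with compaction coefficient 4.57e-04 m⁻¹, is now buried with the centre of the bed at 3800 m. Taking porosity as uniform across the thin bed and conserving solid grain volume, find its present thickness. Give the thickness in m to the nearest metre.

22 m

Working in km (1 km = 1000 m; β in km⁻¹ = β in m⁻¹ × 1000):
Porosity at 3.8 km: φ = 0.64·exp(−0.457×3.8) = 0.1127
Solid-volume conservation: h(1−φ) = h₀(1−φ₀) ⇒ h = h₀·(1−φ₀)/(1−φ)
h = 0.055 × (1 − 0.64)/(1 − 0.1127) = 0.055 × 0.4057 = 0.0223 km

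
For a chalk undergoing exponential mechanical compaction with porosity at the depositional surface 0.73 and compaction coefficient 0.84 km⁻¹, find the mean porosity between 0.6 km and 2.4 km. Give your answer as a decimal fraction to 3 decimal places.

⟨phi⟩ = (1/(Z₂−Z₁)) ∫ phi₀ e^(−βZ) dZ = phi₀·(e^(−β·Z₁) − e^(−β·Z₂)) / (β·(Z₂−Z₁))
e^(−0.84×0.6) = 0.6041; e^(−0.84×2.4) = 0.1332
⟨phi⟩ = 0.73 × (0.6041 − 0.1332) / (0.84 × 1.8) = 0.73 × 0.3115 = 0.2274

0.227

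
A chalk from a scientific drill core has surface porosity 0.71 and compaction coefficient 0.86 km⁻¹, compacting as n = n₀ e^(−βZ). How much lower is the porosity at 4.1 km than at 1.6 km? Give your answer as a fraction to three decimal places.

n(1.6) = 0.71·e^(−0.86×1.6) = 0.1793
n(4.1) = 0.71·e^(−0.86×4.1) = 0.0209
Δn = 0.1793 − 0.0209 = 0.1584

0.158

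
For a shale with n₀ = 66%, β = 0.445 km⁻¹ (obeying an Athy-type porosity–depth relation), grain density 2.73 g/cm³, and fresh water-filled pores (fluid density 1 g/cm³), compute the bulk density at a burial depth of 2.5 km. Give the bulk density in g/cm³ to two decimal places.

Porosity at depth: n = 0.66·exp(−0.445×2.5) = 0.66×0.3287 = 0.2170
Bulk density: ρ_b = (1−n)ρ_g + n·ρ_f = 0.7830×2.73 + 0.2170×1
       = 2.138 + 0.217 = 2.355 g/cm³

2.35 g/cm³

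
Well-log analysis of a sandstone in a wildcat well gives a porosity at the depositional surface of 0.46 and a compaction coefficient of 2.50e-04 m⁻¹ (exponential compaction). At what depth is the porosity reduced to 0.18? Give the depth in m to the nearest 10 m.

Working in km (1 km = 1000 m; k in km⁻¹ = k in m⁻¹ × 1000):
Invert Athy's law: Z = ln(φ₀/φ) / k
Z = ln(0.46/0.18) / 0.25 = ln(2.556) / 0.25 = 0.9383 / 0.25 = 3.753 km

3750 m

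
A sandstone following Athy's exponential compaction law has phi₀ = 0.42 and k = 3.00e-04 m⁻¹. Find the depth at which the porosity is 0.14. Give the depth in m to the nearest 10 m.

Working in km (1 km = 1000 m; k in km⁻¹ = k in m⁻¹ × 1000):
Invert Athy's law: z = ln(phi₀/phi) / k
z = ln(0.42/0.14) / 0.3 = ln(3) / 0.3 = 1.0986 / 0.3 = 3.662 km

3660 m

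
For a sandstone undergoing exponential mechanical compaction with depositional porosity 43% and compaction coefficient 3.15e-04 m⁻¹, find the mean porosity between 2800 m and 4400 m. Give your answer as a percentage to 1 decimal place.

14.0%

Working in km (1 km = 1000 m; c in km⁻¹ = c in m⁻¹ × 1000):
⟨phi⟩ = (1/(Z₂−Z₁)) ∫ phi₀ e^(−cZ) dZ = phi₀·(e^(−c·Z₁) − e^(−c·Z₂)) / (c·(Z₂−Z₁))
e^(−0.315×2.8) = 0.4140; e^(−0.315×4.4) = 0.2501
⟨phi⟩ = 0.43 × (0.4140 − 0.2501) / (0.315 × 1.6) = 0.43 × 0.3252 = 0.1398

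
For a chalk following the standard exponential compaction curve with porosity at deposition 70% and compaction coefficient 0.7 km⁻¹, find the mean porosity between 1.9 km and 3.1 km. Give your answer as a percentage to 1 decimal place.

⟨phi⟩ = (1/(d₂−d₁)) ∫ phi₀ e^(−kd) dd = phi₀·(e^(−k·d₁) − e^(−k·d₂)) / (k·(d₂−d₁))
e^(−0.7×1.9) = 0.2645; e^(−0.7×3.1) = 0.1142
⟨phi⟩ = 0.7 × (0.2645 − 0.1142) / (0.7 × 1.2) = 0.7 × 0.1789 = 0.1252

12.5%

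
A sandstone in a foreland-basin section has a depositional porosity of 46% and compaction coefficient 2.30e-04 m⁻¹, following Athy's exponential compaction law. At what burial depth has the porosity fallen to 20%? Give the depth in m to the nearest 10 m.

Working in km (1 km = 1000 m; β in km⁻¹ = β in m⁻¹ × 1000):
Invert Athy's law: Z = ln(n₀/n) / β
Z = ln(0.46/0.2) / 0.23 = ln(2.3) / 0.23 = 0.8329 / 0.23 = 3.621 km

3620 m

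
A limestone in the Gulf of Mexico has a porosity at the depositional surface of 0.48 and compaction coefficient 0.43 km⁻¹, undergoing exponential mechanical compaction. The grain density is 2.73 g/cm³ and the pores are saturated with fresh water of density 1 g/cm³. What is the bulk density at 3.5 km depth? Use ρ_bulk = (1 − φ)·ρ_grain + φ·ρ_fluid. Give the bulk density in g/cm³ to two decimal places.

Porosity at depth: phi = 0.48·exp(−0.43×3.5) = 0.48×0.2220 = 0.1066
Bulk density: ρ_b = (1−phi)ρ_g + phi·ρ_f = 0.8934×2.73 + 0.1066×1
       = 2.439 + 0.107 = 2.546 g/cm³

2.55 g/cm³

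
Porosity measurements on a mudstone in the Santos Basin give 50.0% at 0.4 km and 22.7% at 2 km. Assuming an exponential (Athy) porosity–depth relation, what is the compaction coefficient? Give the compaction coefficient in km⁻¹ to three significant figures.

0.494 km⁻¹

Athy: n(Z) = n₀ e^(−cZ) ⇒ n₁/n₂ = e^{c(Z₂−Z₁)} ⇒ c = ln(n₁/n₂)/(Z₂−Z₁)
c = ln(0.5/0.227) / (2 − 0.4) = ln(2.203) / 1.6 = 0.7897 / 1.6 = 0.4935 km⁻¹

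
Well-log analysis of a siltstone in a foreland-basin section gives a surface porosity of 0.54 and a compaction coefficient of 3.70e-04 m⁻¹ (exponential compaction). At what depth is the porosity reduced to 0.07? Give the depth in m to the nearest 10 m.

5520 m

Working in km (1 km = 1000 m; k in km⁻¹ = k in m⁻¹ × 1000):
Invert Athy's law: d = ln(φ₀/φ) / k
d = ln(0.54/0.07) / 0.37 = ln(7.714) / 0.37 = 2.0431 / 0.37 = 5.522 km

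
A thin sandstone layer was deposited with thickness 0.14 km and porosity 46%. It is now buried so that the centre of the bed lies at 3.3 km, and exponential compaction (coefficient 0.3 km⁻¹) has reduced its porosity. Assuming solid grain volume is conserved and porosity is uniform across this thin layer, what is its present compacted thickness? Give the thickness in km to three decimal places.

Porosity at 3.3 km: φ = 0.46·exp(−0.3×3.3) = 0.1709
Solid-volume conservation: h(1−φ) = h₀(1−φ₀) ⇒ h = h₀·(1−φ₀)/(1−φ)
h = 0.14 × (1 − 0.46)/(1 − 0.1709) = 0.14 × 0.6513 = 0.0912 km

0.091 km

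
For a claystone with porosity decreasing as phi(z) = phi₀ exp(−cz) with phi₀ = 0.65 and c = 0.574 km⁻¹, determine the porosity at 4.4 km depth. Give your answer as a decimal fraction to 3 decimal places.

phi = phi₀·exp(−c·z) = 0.65 × exp(−0.574 × 4.4) = 0.65 × exp(−2.526)
  = 0.65 × 0.0800 = 0.0520

0.052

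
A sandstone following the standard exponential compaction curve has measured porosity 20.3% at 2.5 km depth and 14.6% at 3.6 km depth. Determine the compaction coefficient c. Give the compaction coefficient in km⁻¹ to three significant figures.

Athy: φ(d) = φ₀ e^(−cd) ⇒ φ₁/φ₂ = e^{c(d₂−d₁)} ⇒ c = ln(φ₁/φ₂)/(d₂−d₁)
c = ln(0.203/0.146) / (3.6 − 2.5) = ln(1.39) / 1.1 = 0.3296 / 1.1 = 0.2996 km⁻¹

0.300 km⁻¹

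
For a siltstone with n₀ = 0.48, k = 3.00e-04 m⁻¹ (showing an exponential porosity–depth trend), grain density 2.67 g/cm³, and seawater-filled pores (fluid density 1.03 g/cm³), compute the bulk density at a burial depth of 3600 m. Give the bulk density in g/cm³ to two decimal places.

2.40 g/cm³

Working in km (1 km = 1000 m; k in km⁻¹ = k in m⁻¹ × 1000):
Porosity at depth: n = 0.48·exp(−0.3×3.6) = 0.48×0.3396 = 0.1630
Bulk density: ρ_b = (1−n)ρ_g + n·ρ_f = 0.8370×2.67 + 0.1630×1.03
       = 2.235 + 0.168 = 2.403 g/cm³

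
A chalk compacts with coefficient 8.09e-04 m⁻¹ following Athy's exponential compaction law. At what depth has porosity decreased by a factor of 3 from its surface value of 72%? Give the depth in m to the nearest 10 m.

Working in km (1 km = 1000 m; k in km⁻¹ = k in m⁻¹ × 1000):
φ/φ₀ = 1/3 ⇒ exp(−k·z) = 1/3 ⇒ z = ln(3) / k
z = 1.0986 / 0.809 = 1.358 km

1360 m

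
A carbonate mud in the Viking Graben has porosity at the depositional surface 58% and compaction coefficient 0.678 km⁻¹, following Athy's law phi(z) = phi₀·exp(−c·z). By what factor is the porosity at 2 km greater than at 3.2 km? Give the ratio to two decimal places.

phi(z₁)/phi(z₂) = e^(−c·z₁)/e^(−c·z₂) = e^{c(z₂−z₁)}
= exp(0.678 × 1.2) = exp(0.8136) = 2.2560

2.26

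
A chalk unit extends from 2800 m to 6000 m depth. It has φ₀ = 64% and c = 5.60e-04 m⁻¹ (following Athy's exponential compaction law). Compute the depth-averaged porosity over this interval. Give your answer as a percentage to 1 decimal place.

Working in km (1 km = 1000 m; c in km⁻¹ = c in m⁻¹ × 1000):
⟨φ⟩ = (1/(d₂−d₁)) ∫ φ₀ e^(−cd) dd = φ₀·(e^(−c·d₁) − e^(−c·d₂)) / (c·(d₂−d₁))
e^(−0.56×2.8) = 0.2085; e^(−0.56×6) = 0.0347
⟨φ⟩ = 0.64 × (0.2085 − 0.0347) / (0.56 × 3.2) = 0.64 × 0.0969 = 0.0620

6.2%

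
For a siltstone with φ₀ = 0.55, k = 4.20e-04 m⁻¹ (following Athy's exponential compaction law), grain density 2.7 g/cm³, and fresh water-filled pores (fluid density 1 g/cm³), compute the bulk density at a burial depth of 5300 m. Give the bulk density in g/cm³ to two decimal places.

Working in km (1 km = 1000 m; k in km⁻¹ = k in m⁻¹ × 1000):
Porosity at depth: φ = 0.55·exp(−0.42×5.3) = 0.55×0.1080 = 0.0594
Bulk density: ρ_b = (1−φ)ρ_g + φ·ρ_f = 0.9406×2.7 + 0.0594×1
       = 2.540 + 0.059 = 2.599 g/cm³

2.60 g/cm³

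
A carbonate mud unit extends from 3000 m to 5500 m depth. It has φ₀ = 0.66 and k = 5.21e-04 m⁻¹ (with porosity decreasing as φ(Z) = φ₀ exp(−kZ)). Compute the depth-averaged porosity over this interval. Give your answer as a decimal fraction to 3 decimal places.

Working in km (1 km = 1000 m; k in km⁻¹ = k in m⁻¹ × 1000):
⟨φ⟩ = (1/(Z₂−Z₁)) ∫ φ₀ e^(−kZ) dZ = φ₀·(e^(−k·Z₁) − e^(−k·Z₂)) / (k·(Z₂−Z₁))
e^(−0.521×3) = 0.2095; e^(−0.521×5.5) = 0.0570
⟨φ⟩ = 0.66 × (0.2095 − 0.0570) / (0.521 × 2.5) = 0.66 × 0.1171 = 0.0773

0.077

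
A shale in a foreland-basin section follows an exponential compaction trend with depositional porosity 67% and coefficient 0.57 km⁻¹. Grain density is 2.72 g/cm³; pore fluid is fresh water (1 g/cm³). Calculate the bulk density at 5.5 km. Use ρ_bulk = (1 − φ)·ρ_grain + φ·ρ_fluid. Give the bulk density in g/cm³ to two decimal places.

2.67 g/cm³

Porosity at depth: phi = 0.67·exp(−0.57×5.5) = 0.67×0.0435 = 0.0291
Bulk density: ρ_b = (1−phi)ρ_g + phi·ρ_f = 0.9709×2.72 + 0.0291×1
       = 2.641 + 0.029 = 2.670 g/cm³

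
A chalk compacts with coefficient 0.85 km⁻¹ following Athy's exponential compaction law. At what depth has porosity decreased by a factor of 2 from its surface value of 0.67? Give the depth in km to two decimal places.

0.82 km

phi/phi₀ = 1/2 ⇒ exp(−β·d) = 1/2 ⇒ d = ln(2) / β
d = 0.6931 / 0.85 = 0.815 km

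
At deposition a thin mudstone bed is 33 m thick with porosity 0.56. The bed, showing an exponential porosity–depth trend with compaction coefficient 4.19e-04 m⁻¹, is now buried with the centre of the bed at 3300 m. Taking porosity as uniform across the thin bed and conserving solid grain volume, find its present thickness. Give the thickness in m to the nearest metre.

Working in km (1 km = 1000 m; k in km⁻¹ = k in m⁻¹ × 1000):
Porosity at 3.3 km: φ = 0.56·exp(−0.419×3.3) = 0.1405
Solid-volume conservation: h(1−φ) = h₀(1−φ₀) ⇒ h = h₀·(1−φ₀)/(1−φ)
h = 0.033 × (1 − 0.56)/(1 − 0.1405) = 0.033 × 0.5119 = 0.0169 km

17 m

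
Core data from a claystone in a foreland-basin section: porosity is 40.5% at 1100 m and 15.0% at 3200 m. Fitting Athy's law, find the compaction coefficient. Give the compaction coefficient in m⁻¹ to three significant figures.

Working in km (1 km = 1000 m; c in km⁻¹ = c in m⁻¹ × 1000):
Athy: φ(d) = φ₀ e^(−cd) ⇒ φ₁/φ₂ = e^{c(d₂−d₁)} ⇒ c = ln(φ₁/φ₂)/(d₂−d₁)
c = ln(0.405/0.15) / (3.2 − 1.1) = ln(2.7) / 2.1 = 0.9933 / 2.1 = 0.473 km⁻¹

0.000473 m⁻¹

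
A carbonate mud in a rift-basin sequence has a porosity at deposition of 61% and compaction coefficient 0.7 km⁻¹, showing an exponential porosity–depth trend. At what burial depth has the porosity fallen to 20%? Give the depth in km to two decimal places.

1.59 km

Invert Athy's law: Z = ln(φ₀/φ) / k
Z = ln(0.61/0.2) / 0.7 = ln(3.05) / 0.7 = 1.1151 / 0.7 = 1.593 km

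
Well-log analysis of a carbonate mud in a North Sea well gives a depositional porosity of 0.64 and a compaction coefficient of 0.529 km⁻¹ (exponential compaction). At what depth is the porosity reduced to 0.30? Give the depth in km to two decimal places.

Invert Athy's law: z = ln(φ₀/φ) / c
z = ln(0.64/0.3) / 0.529 = ln(2.133) / 0.529 = 0.7577 / 0.529 = 1.432 km

1.43 km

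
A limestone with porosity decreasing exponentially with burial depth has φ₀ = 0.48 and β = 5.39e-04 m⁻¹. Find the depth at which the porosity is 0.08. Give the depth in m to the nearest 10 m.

Working in km (1 km = 1000 m; β in km⁻¹ = β in m⁻¹ × 1000):
Invert Athy's law: d = ln(φ₀/φ) / β
d = ln(0.48/0.08) / 0.539 = ln(6) / 0.539 = 1.7918 / 0.539 = 3.324 km

3320 m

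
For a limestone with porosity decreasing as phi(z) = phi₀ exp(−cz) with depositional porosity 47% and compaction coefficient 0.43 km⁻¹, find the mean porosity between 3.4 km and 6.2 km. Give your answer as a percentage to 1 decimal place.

⟨phi⟩ = (1/(z₂−z₁)) ∫ phi₀ e^(−cz) dz = phi₀·(e^(−c·z₁) − e^(−c·z₂)) / (c·(z₂−z₁))
e^(−0.43×3.4) = 0.2318; e^(−0.43×6.2) = 0.0695
⟨phi⟩ = 0.47 × (0.2318 − 0.0695) / (0.43 × 2.8) = 0.47 × 0.1348 = 0.0633

6.3%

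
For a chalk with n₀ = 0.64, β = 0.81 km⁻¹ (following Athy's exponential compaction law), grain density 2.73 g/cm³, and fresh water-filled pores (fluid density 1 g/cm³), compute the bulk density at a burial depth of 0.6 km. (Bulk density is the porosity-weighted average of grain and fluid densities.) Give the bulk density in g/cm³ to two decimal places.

2.05 g/cm³

Porosity at depth: n = 0.64·exp(−0.81×0.6) = 0.64×0.6151 = 0.3937
Bulk density: ρ_b = (1−n)ρ_g + n·ρ_f = 0.6063×2.73 + 0.3937×1
       = 1.655 + 0.394 = 2.049 g/cm³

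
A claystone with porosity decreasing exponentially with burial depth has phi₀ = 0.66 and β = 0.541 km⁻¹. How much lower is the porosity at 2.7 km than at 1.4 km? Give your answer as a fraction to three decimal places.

0.156

phi(1.4) = 0.66·e^(−0.541×1.4) = 0.3095
phi(2.7) = 0.66·e^(−0.541×2.7) = 0.1532
Δphi = 0.3095 − 0.1532 = 0.1563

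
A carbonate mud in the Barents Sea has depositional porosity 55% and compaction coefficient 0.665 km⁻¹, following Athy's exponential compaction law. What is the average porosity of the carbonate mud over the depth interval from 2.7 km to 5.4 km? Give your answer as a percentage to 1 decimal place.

4.2%

⟨φ⟩ = (1/(d₂−d₁)) ∫ φ₀ e^(−βd) dd = φ₀·(e^(−β·d₁) − e^(−β·d₂)) / (β·(d₂−d₁))
e^(−0.665×2.7) = 0.1660; e^(−0.665×5.4) = 0.0276
⟨φ⟩ = 0.55 × (0.1660 − 0.0276) / (0.665 × 2.7) = 0.55 × 0.0771 = 0.0424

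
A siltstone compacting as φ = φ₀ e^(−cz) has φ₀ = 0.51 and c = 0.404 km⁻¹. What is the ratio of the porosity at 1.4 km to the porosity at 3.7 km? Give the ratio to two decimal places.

2.53

φ(z₁)/φ(z₂) = e^(−c·z₁)/e^(−c·z₂) = e^{c(z₂−z₁)}
= exp(0.404 × 2.3) = exp(0.9292) = 2.5325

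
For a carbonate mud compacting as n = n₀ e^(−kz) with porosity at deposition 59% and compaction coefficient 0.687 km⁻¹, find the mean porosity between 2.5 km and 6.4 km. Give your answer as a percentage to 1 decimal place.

3.7%

⟨n⟩ = (1/(z₂−z₁)) ∫ n₀ e^(−kz) dz = n₀·(e^(−k·z₁) − e^(−k·z₂)) / (k·(z₂−z₁))
e^(−0.687×2.5) = 0.1795; e^(−0.687×6.4) = 0.0123
⟨n⟩ = 0.59 × (0.1795 − 0.0123) / (0.687 × 3.9) = 0.59 × 0.0624 = 0.0368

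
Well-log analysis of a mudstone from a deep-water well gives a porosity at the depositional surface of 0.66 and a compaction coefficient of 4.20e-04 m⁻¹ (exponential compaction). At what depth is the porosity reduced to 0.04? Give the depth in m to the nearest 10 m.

6670 m

Working in km (1 km = 1000 m; k in km⁻¹ = k in m⁻¹ × 1000):
Invert Athy's law: d = ln(phi₀/phi) / k
d = ln(0.66/0.04) / 0.42 = ln(16.5) / 0.42 = 2.8034 / 0.42 = 6.675 km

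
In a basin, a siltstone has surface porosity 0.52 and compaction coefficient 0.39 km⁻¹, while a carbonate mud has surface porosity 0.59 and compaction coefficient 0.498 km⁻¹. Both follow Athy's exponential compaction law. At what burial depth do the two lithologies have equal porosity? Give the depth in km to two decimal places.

Set n₀ₐ e^(−βₐz) = n₀ᵦ e^(−βᵦz) ⇒ ln(n₀ₐ/n₀ᵦ) = (βₐ − βᵦ)·z
z = ln(0.52/0.59) / (0.39 − 0.498) = -0.1263 / -0.108 = 1.169 km

1.17 km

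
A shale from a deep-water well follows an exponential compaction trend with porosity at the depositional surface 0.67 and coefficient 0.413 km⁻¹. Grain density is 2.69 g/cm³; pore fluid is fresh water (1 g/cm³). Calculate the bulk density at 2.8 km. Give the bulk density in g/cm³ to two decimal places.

Porosity at depth: n = 0.67·exp(−0.413×2.8) = 0.67×0.3146 = 0.2108
Bulk density: ρ_b = (1−n)ρ_g + n·ρ_f = 0.7892×2.69 + 0.2108×1
       = 2.123 + 0.211 = 2.334 g/cm³

2.33 g/cm³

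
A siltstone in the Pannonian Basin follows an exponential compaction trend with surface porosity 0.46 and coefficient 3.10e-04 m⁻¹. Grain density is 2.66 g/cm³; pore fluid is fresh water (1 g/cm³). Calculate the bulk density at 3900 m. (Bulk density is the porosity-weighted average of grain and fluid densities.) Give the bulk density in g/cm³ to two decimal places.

Working in km (1 km = 1000 m; c in km⁻¹ = c in m⁻¹ × 1000):
Porosity at depth: phi = 0.46·exp(−0.31×3.9) = 0.46×0.2985 = 0.1373
Bulk density: ρ_b = (1−phi)ρ_g + phi·ρ_f = 0.8627×2.66 + 0.1373×1
       = 2.295 + 0.137 = 2.432 g/cm³

2.43 g/cm³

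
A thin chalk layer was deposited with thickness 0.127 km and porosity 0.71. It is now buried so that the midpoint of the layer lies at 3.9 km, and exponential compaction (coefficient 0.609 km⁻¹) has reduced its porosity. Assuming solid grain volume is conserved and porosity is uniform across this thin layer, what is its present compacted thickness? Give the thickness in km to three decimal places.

0.039 km

Porosity at 3.9 km: phi = 0.71·exp(−0.609×3.9) = 0.0660
Solid-volume conservation: h(1−phi) = h₀(1−phi₀) ⇒ h = h₀·(1−phi₀)/(1−phi)
h = 0.127 × (1 − 0.71)/(1 − 0.0660) = 0.127 × 0.3105 = 0.0394 km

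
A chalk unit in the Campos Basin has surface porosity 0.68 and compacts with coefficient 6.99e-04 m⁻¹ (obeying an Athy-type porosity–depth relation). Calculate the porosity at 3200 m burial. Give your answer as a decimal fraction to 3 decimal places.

0.073

Working in km (1 km = 1000 m; k in km⁻¹ = k in m⁻¹ × 1000):
phi = phi₀·exp(−k·d) = 0.68 × exp(−0.699 × 3.2) = 0.68 × exp(−2.237)
  = 0.68 × 0.1068 = 0.0726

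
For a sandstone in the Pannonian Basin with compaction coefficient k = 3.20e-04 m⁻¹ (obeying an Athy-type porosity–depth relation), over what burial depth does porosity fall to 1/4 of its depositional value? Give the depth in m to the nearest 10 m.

Working in km (1 km = 1000 m; k in km⁻¹ = k in m⁻¹ × 1000):
phi/phi₀ = 1/4 ⇒ exp(−k·d) = 1/4 ⇒ d = ln(4) / k
d = 1.3863 / 0.32 = 4.332 km

4330 m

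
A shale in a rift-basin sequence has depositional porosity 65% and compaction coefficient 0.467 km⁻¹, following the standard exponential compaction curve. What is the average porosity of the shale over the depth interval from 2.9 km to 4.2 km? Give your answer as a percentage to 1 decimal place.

12.6%

⟨n⟩ = (1/(z₂−z₁)) ∫ n₀ e^(−cz) dz = n₀·(e^(−c·z₁) − e^(−c·z₂)) / (c·(z₂−z₁))
e^(−0.467×2.9) = 0.2581; e^(−0.467×4.2) = 0.1407
⟨n⟩ = 0.65 × (0.2581 − 0.1407) / (0.467 × 1.3) = 0.65 × 0.1935 = 0.1258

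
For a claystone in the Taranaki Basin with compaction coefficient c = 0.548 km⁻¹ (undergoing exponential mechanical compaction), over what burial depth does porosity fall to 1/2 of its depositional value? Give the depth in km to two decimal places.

1.26 km

phi/phi₀ = 1/2 ⇒ exp(−c·z) = 1/2 ⇒ z = ln(2) / c
z = 0.6931 / 0.548 = 1.265 km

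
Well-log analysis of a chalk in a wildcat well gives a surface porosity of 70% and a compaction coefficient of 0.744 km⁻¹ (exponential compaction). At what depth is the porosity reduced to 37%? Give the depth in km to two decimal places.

0.86 km

Invert Athy's law: d = ln(phi₀/phi) / k
d = ln(0.7/0.37) / 0.744 = ln(1.892) / 0.744 = 0.6376 / 0.744 = 0.857 km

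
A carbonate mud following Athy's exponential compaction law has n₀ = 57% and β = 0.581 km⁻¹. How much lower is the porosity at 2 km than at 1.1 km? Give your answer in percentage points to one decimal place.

12.2 percentage points

n(1.1) = 0.57·e^(−0.581×1.1) = 0.3008
n(2) = 0.57·e^(−0.581×2) = 0.1783
Δn = 0.3008 − 0.1783 = 0.1225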